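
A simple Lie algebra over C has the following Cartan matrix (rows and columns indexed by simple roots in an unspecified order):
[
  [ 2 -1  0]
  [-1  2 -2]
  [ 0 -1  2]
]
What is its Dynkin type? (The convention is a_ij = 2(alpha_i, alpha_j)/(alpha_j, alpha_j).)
B3

The matrix has rank 3 with 2's on the diagonal. Reading the off-diagonal entries as Dynkin edges (a single edge where a_ij = a_ji = -1; a double or triple edge where a_ij * a_ji = 2 or 3), the diagram is a chain of 3 nodes with a double edge at one end; the terminal node there is the unique short simple root (B_3). One simple-root ordering that puts it in standard form is (alpha_1, alpha_2, alpha_3). So the algebra is type B_3, i.e. so(7).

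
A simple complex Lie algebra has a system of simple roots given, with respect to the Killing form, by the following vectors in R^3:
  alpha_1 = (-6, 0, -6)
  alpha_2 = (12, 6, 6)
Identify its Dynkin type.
Compute the Cartan integers a_ij = 2(alpha_i, alpha_j)/(alpha_j, alpha_j); the resulting 2x2 Cartan matrix is
[[2, -1], [-3, 2]].
The roots have two lengths (squared-length ratio 3:1); the short ones are alpha_{1}. The associated Dynkin diagram is two nodes joined by a triple edge (G_2), so the type is G_2.

G2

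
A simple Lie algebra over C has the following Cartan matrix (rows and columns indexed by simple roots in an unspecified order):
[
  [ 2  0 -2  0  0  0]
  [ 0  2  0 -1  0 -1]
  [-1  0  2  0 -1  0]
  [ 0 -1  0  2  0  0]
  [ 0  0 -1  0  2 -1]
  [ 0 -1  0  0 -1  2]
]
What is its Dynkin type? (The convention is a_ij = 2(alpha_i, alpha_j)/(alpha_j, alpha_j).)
C6

The matrix has rank 6 with 2's on the diagonal. Reading the off-diagonal entries as Dynkin edges (a single edge where a_ij = a_ji = -1; a double or triple edge where a_ij * a_ji = 2 or 3), the diagram is a chain of 6 nodes with a double edge at one end; the terminal node there is the unique long simple root (C_6). One simple-root ordering that puts it in standard form is (alpha_4, alpha_2, alpha_6, alpha_5, alpha_3, alpha_1). So the algebra is type C_6, i.e. sp(12).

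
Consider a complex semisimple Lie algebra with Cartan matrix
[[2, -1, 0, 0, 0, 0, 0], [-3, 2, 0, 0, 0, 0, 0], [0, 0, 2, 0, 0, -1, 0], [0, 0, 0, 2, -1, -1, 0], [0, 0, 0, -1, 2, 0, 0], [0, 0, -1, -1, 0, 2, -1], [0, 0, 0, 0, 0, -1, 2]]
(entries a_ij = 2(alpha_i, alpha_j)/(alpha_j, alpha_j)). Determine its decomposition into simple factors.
D_5 ⊕ G_2

The diagram associated to this matrix has two connected components: the simple roots {alpha_3, alpha_4, alpha_5, alpha_6, alpha_7} form a chain of 3 nodes with a fork of two nodes at one end (D_5), and {alpha_1, alpha_2} form two nodes joined by a triple edge (G_2). A semisimple Lie algebra decomposes uniquely as the direct sum of simple ideals, one per connected component of its Dynkin diagram, so g ≅ D_5 ⊕ G_2 (dimension 45 + 14 = 59).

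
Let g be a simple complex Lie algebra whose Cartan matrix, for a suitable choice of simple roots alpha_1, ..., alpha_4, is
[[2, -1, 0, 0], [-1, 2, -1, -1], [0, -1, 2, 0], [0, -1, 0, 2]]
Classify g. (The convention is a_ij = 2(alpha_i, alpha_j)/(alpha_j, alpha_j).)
D4

The matrix has rank 4 with 2's on the diagonal. Reading the off-diagonal entries as Dynkin edges (a single edge where a_ij = a_ji = -1; a double or triple edge where a_ij * a_ji = 2 or 3), the diagram is a chain of 2 nodes with a fork of two nodes at one end (D_4). One simple-root ordering that puts it in standard form is (alpha_4, alpha_2, alpha_1, alpha_3). So the algebra is type D_4, i.e. so(8).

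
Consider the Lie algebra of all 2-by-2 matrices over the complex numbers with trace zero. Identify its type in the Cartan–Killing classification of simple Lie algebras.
This is sl(2), which has dimension 2^2 - 1 = 3 and rank 2 - 1 = 1 (a Cartan subalgebra is the diagonal traceless matrices). In the classification of classical Lie algebras, the special linear algebra sl(n+1) has type A_n; here n = 1, so the Dynkin diagram is a chain of 1 nodes with single edges (A_1). Hence the type is A_1.

A1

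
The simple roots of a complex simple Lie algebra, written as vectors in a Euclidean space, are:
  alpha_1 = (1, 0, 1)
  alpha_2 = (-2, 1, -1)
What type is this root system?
G_2

Compute the Cartan integers a_ij = 2(alpha_i, alpha_j)/(alpha_j, alpha_j); the resulting 2x2 Cartan matrix is
[[2, -1], [-3, 2]].
The roots have two lengths (squared-length ratio 3:1); the short ones are alpha_{1}. The associated Dynkin diagram is two nodes joined by a triple edge (G_2), so the type is G_2.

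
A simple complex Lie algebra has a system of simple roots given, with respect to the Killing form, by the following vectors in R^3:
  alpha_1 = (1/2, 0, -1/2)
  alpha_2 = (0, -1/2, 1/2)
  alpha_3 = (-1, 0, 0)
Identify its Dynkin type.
C_3

Compute the Cartan integers a_ij = 2(alpha_i, alpha_j)/(alpha_j, alpha_j); the resulting 3x3 Cartan matrix is
[[2, -1, -1], [-1, 2, 0], [-2, 0, 2]].
The roots have two lengths (squared-length ratio 2:1); the short ones are alpha_{1,2}. The associated Dynkin diagram is a chain of 3 nodes with a double edge at one end; the terminal node there is the unique long simple root (C_3), so the type is C_3 (the algebra sp(6)).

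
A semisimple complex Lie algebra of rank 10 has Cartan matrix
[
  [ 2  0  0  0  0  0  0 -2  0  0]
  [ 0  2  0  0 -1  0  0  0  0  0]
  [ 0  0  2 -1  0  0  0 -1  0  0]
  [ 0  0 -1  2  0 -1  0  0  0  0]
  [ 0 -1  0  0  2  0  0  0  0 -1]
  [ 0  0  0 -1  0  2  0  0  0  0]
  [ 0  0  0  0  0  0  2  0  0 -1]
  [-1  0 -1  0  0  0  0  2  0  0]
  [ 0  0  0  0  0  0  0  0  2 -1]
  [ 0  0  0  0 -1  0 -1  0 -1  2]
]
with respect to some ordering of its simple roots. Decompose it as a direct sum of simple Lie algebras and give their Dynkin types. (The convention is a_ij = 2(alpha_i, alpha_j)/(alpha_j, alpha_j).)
C_5 + D_5

The diagram associated to this matrix has two connected components: the simple roots {alpha_1, alpha_3, alpha_4, alpha_6, alpha_8} form a chain of 5 nodes with a double edge at one end; the terminal node there is the unique long simple root (C_5), and {alpha_2, alpha_5, alpha_7, alpha_9, alpha_10} form a chain of 3 nodes with a fork of two nodes at one end (D_5). A semisimple Lie algebra decomposes uniquely as the direct sum of simple ideals, one per connected component of its Dynkin diagram, so g ≅ C_5 ⊕ D_5 (dimension 55 + 45 = 100).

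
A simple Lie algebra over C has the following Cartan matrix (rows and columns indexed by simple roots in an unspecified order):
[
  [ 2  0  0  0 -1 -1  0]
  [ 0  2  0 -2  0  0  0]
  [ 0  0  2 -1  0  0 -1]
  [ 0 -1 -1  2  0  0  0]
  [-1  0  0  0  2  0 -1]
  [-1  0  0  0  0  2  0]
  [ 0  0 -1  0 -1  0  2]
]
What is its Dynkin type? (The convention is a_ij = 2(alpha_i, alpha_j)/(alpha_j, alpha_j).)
The matrix has rank 7 with 2's on the diagonal. Reading the off-diagonal entries as Dynkin edges (a single edge where a_ij = a_ji = -1; a double or triple edge where a_ij * a_ji = 2 or 3), the diagram is a chain of 7 nodes with a double edge at one end; the terminal node there is the unique long simple root (C_7). One simple-root ordering that puts it in standard form is (alpha_6, alpha_1, alpha_5, alpha_7, alpha_3, alpha_4, alpha_2). So the algebra is type C_7, i.e. sp(14).

C_7 (sp(14))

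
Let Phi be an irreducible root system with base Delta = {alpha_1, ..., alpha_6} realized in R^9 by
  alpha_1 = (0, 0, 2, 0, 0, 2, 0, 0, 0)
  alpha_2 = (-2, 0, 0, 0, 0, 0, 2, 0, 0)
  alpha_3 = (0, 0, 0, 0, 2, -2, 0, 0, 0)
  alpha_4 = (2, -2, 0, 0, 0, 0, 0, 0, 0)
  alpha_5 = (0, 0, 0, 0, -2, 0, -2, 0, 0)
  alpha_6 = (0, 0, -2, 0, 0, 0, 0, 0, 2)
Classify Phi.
A6

Compute the Cartan integers a_ij = 2(alpha_i, alpha_j)/(alpha_j, alpha_j); the resulting 6x6 Cartan matrix is
[[2, 0, -1, 0, 0, -1], [0, 2, 0, -1, -1, 0], [-1, 0, 2, 0, -1, 0], [0, -1, 0, 2, 0, 0], [0, -1, -1, 0, 2, 0], [-1, 0, 0, 0, 0, 2]].
All simple roots have the same length, so the diagram is simply laced. The associated Dynkin diagram is a chain of 6 nodes with single edges (A_6), so the type is A_6 (the algebra sl(7)).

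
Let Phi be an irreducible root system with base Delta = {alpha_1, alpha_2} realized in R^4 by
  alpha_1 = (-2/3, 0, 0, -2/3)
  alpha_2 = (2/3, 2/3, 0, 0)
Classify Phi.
A_2

Compute the Cartan integers a_ij = 2(alpha_i, alpha_j)/(alpha_j, alpha_j); the resulting 2x2 Cartan matrix is
[[2, -1], [-1, 2]].
All simple roots have the same length, so the diagram is simply laced. The associated Dynkin diagram is a chain of 2 nodes with single edges (A_2), so the type is A_2 (the algebra sl(3)).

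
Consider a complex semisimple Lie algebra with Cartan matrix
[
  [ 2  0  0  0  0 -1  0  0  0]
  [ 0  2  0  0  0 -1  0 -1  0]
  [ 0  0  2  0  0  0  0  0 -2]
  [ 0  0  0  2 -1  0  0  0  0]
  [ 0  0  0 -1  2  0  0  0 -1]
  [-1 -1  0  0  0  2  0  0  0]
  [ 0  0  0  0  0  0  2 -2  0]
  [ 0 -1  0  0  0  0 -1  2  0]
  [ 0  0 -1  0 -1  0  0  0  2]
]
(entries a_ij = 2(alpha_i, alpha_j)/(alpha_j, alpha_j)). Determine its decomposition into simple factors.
The diagram associated to this matrix has two connected components: the simple roots {alpha_3, alpha_4, alpha_5, alpha_9} form a chain of 4 nodes with a double edge at one end; the terminal node there is the unique long simple root (C_4), and {alpha_1, alpha_2, alpha_6, alpha_7, alpha_8} form a chain of 5 nodes with a double edge at one end; the terminal node there is the unique long simple root (C_5). A semisimple Lie algebra decomposes uniquely as the direct sum of simple ideals, one per connected component of its Dynkin diagram, so g ≅ C_4 ⊕ C_5 (dimension 36 + 55 = 91).

C_4 (sp(8)) ⊕ C_5 (sp(10))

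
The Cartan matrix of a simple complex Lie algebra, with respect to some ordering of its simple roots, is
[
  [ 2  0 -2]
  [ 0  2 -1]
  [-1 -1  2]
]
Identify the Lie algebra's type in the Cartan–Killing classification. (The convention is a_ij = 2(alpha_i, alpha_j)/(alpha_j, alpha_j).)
C_3

The matrix has rank 3 with 2's on the diagonal. Reading the off-diagonal entries as Dynkin edges (a single edge where a_ij = a_ji = -1; a double or triple edge where a_ij * a_ji = 2 or 3), the diagram is a chain of 3 nodes with a double edge at one end; the terminal node there is the unique long simple root (C_3). One simple-root ordering that puts it in standard form is (alpha_2, alpha_3, alpha_1). So the algebra is type C_3, i.e. sp(6).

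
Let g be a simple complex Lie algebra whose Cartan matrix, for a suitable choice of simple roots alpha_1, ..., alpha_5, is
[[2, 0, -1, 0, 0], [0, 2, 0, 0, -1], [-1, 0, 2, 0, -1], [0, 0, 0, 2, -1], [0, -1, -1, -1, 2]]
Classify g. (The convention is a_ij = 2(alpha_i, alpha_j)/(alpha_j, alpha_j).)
The matrix has rank 5 with 2's on the diagonal. Reading the off-diagonal entries as Dynkin edges (a single edge where a_ij = a_ji = -1; a double or triple edge where a_ij * a_ji = 2 or 3), the diagram is a chain of 3 nodes with a fork of two nodes at one end (D_5). One simple-root ordering that puts it in standard form is (alpha_1, alpha_3, alpha_5, alpha_2, alpha_4). So the algebra is type D_5, i.e. so(10).

D5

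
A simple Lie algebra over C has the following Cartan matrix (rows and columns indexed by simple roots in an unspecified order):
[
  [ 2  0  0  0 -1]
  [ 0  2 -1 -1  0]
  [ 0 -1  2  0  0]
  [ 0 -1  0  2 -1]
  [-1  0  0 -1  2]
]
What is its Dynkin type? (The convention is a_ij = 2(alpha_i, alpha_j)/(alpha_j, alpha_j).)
The matrix has rank 5 with 2's on the diagonal. Reading the off-diagonal entries as Dynkin edges (a single edge where a_ij = a_ji = -1; a double or triple edge where a_ij * a_ji = 2 or 3), the diagram is a chain of 5 nodes with single edges (A_5). One simple-root ordering that puts it in standard form is (alpha_1, alpha_5, alpha_4, alpha_2, alpha_3). So the algebra is type A_5, i.e. sl(6).

A5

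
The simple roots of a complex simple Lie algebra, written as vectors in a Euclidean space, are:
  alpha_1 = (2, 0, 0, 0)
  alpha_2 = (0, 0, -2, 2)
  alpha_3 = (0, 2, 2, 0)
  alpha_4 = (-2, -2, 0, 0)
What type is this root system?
type B_4

Compute the Cartan integers a_ij = 2(alpha_i, alpha_j)/(alpha_j, alpha_j); the resulting 4x4 Cartan matrix is
[[2, 0, 0, -1], [0, 2, -1, 0], [0, -1, 2, -1], [-2, 0, -1, 2]].
The roots have two lengths (squared-length ratio 2:1); the short ones are alpha_{1}. The associated Dynkin diagram is a chain of 4 nodes with a double edge at one end; the terminal node there is the unique short simple root (B_4), so the type is B_4 (the algebra so(9)).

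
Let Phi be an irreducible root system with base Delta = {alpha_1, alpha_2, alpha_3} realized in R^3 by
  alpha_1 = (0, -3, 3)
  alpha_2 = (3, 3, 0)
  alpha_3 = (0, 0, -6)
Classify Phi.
C_3

Compute the Cartan integers a_ij = 2(alpha_i, alpha_j)/(alpha_j, alpha_j); the resulting 3x3 Cartan matrix is
[[2, -1, -1], [-1, 2, 0], [-2, 0, 2]].
The roots have two lengths (squared-length ratio 2:1); the short ones are alpha_{1,2}. The associated Dynkin diagram is a chain of 3 nodes with a double edge at one end; the terminal node there is the unique long simple root (C_3), so the type is C_3 (the algebra sp(6)).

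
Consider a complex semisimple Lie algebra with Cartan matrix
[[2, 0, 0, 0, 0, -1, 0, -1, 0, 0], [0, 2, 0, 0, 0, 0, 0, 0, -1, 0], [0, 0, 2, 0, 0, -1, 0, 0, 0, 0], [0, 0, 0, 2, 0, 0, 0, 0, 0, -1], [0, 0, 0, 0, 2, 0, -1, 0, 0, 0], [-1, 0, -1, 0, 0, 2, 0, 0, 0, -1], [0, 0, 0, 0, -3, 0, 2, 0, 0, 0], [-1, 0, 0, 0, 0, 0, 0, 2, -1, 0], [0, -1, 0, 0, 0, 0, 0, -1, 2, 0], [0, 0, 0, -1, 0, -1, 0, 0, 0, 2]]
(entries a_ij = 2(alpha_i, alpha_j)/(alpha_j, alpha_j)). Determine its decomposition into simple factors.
E8 ⊕ G2

The diagram associated to this matrix has two connected components: the simple roots {alpha_1, alpha_2, alpha_3, alpha_4, alpha_6, alpha_8, alpha_9, alpha_10} form a chain of 7 nodes with one extra node attached to the third node from one end (E_8), and {alpha_5, alpha_7} form two nodes joined by a triple edge (G_2). A semisimple Lie algebra decomposes uniquely as the direct sum of simple ideals, one per connected component of its Dynkin diagram, so g ≅ E_8 ⊕ G_2 (dimension 248 + 14 = 262).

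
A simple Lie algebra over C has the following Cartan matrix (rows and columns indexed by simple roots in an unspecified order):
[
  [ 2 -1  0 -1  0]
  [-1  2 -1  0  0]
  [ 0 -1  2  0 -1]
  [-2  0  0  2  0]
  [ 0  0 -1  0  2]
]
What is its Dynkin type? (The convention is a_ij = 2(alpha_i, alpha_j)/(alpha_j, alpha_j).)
The matrix has rank 5 with 2's on the diagonal. Reading the off-diagonal entries as Dynkin edges (a single edge where a_ij = a_ji = -1; a double or triple edge where a_ij * a_ji = 2 or 3), the diagram is a chain of 5 nodes with a double edge at one end; the terminal node there is the unique long simple root (C_5). One simple-root ordering that puts it in standard form is (alpha_5, alpha_3, alpha_2, alpha_1, alpha_4). So the algebra is type C_5, i.e. sp(10).

type C_5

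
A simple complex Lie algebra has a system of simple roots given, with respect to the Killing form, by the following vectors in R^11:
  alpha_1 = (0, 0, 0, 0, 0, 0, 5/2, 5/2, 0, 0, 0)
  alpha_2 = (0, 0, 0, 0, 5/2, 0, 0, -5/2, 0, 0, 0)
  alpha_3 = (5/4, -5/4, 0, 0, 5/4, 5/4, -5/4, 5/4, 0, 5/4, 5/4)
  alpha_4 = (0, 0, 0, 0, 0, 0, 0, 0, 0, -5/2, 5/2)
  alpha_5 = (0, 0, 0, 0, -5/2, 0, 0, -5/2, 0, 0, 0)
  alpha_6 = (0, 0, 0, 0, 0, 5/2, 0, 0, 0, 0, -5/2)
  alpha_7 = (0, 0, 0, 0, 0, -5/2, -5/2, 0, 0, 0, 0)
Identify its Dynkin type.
E7

Compute the Cartan integers a_ij = 2(alpha_i, alpha_j)/(alpha_j, alpha_j); the resulting 7x7 Cartan matrix is
[[2, -1, 0, 0, -1, 0, -1], [-1, 2, 0, 0, 0, 0, 0], [0, 0, 2, 0, -1, 0, 0], [0, 0, 0, 2, 0, -1, 0], [-1, 0, -1, 0, 2, 0, 0], [0, 0, 0, -1, 0, 2, -1], [-1, 0, 0, 0, 0, -1, 2]].
All simple roots have the same length, so the diagram is simply laced. The associated Dynkin diagram is a chain of 6 nodes with one extra node attached to the third node from one end (E_7), so the type is E_7.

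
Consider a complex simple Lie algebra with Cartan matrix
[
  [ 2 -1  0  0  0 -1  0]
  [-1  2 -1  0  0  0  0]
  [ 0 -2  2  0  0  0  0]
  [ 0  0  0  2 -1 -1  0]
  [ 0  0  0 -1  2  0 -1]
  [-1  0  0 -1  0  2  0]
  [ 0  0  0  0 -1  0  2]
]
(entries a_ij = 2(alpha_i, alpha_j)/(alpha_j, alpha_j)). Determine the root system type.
The matrix has rank 7 with 2's on the diagonal. Reading the off-diagonal entries as Dynkin edges (a single edge where a_ij = a_ji = -1; a double or triple edge where a_ij * a_ji = 2 or 3), the diagram is a chain of 7 nodes with a double edge at one end; the terminal node there is the unique long simple root (C_7). One simple-root ordering that puts it in standard form is (alpha_7, alpha_5, alpha_4, alpha_6, alpha_1, alpha_2, alpha_3). So the algebra is type C_7, i.e. sp(14).

C_7 (sp(14))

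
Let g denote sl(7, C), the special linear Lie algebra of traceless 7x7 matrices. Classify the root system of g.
type A_6

This is sl(7), which has dimension 7^2 - 1 = 48 and rank 7 - 1 = 6 (a Cartan subalgebra is the diagonal traceless matrices). In the classification of classical Lie algebras, the special linear algebra sl(n+1) has type A_n; here n = 6, so the Dynkin diagram is a chain of 6 nodes with single edges (A_6). Hence the type is A_6.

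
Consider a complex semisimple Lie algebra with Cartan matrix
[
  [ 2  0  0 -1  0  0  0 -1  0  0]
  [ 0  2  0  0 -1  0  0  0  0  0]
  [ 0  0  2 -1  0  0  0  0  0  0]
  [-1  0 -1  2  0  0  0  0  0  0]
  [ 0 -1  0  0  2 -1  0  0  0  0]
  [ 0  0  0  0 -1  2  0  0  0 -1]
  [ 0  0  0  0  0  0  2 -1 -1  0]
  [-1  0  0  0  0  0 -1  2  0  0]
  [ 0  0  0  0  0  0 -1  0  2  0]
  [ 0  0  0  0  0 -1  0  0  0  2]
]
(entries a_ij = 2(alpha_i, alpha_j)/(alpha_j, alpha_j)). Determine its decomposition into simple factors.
The diagram associated to this matrix has two connected components: the simple roots {alpha_2, alpha_5, alpha_6, alpha_10} form a chain of 4 nodes with single edges (A_4), and {alpha_1, alpha_3, alpha_4, alpha_7, alpha_8, alpha_9} form a chain of 6 nodes with single edges (A_6). A semisimple Lie algebra decomposes uniquely as the direct sum of simple ideals, one per connected component of its Dynkin diagram, so g ≅ A_4 ⊕ A_6 (dimension 24 + 48 = 72).

A_4 (sl(5)) + A_6 (sl(7))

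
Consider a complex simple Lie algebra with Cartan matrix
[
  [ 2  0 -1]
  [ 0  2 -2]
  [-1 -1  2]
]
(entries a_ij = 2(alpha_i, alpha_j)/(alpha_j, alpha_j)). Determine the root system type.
type C_3

The matrix has rank 3 with 2's on the diagonal. Reading the off-diagonal entries as Dynkin edges (a single edge where a_ij = a_ji = -1; a double or triple edge where a_ij * a_ji = 2 or 3), the diagram is a chain of 3 nodes with a double edge at one end; the terminal node there is the unique long simple root (C_3). One simple-root ordering that puts it in standard form is (alpha_1, alpha_3, alpha_2). So the algebra is type C_3, i.e. sp(6).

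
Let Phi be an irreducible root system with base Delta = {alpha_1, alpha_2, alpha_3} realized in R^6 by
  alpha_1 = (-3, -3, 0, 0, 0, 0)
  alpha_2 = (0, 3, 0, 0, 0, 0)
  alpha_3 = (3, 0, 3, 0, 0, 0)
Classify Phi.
B_3

Compute the Cartan integers a_ij = 2(alpha_i, alpha_j)/(alpha_j, alpha_j); the resulting 3x3 Cartan matrix is
[[2, -2, -1], [-1, 2, 0], [-1, 0, 2]].
The roots have two lengths (squared-length ratio 2:1); the short ones are alpha_{2}. The associated Dynkin diagram is a chain of 3 nodes with a double edge at one end; the terminal node there is the unique short simple root (B_3), so the type is B_3 (the algebra so(7)).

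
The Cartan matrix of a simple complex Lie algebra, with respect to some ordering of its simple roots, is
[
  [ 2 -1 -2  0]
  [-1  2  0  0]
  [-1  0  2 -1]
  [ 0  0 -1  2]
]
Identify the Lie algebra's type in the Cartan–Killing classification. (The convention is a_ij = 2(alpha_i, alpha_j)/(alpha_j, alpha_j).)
The matrix has rank 4 with 2's on the diagonal. Reading the off-diagonal entries as Dynkin edges (a single edge where a_ij = a_ji = -1; a double or triple edge where a_ij * a_ji = 2 or 3), the diagram is a chain of 4 nodes with a double edge between the middle two (F_4). One simple-root ordering that puts it in standard form is (alpha_2, alpha_1, alpha_3, alpha_4). So the algebra is type F_4.

F4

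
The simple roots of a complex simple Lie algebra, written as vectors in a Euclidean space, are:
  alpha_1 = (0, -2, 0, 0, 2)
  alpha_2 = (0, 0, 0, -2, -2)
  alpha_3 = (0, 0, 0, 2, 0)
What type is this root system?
Compute the Cartan integers a_ij = 2(alpha_i, alpha_j)/(alpha_j, alpha_j); the resulting 3x3 Cartan matrix is
[[2, -1, 0], [-1, 2, -2], [0, -1, 2]].
The roots have two lengths (squared-length ratio 2:1); the short ones are alpha_{3}. The associated Dynkin diagram is a chain of 3 nodes with a double edge at one end; the terminal node there is the unique short simple root (B_3), so the type is B_3 (the algebra so(7)).

B_3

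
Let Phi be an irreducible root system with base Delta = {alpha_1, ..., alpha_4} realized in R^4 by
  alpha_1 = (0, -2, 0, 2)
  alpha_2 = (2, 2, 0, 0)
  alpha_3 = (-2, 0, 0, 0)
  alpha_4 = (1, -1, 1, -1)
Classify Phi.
Compute the Cartan integers a_ij = 2(alpha_i, alpha_j)/(alpha_j, alpha_j); the resulting 4x4 Cartan matrix is
[[2, -1, 0, 0], [-1, 2, -2, 0], [0, -1, 2, -1], [0, 0, -1, 2]].
The roots have two lengths (squared-length ratio 2:1); the short ones are alpha_{3,4}. The associated Dynkin diagram is a chain of 4 nodes with a double edge between the middle two (F_4), so the type is F_4.

F4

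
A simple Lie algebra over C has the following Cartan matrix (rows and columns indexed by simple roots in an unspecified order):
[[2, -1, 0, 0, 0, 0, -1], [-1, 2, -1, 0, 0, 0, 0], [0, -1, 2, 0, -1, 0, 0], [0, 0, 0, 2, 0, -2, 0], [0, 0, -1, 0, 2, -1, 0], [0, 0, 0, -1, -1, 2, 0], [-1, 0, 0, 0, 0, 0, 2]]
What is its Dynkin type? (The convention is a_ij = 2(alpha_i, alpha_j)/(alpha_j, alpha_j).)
The matrix has rank 7 with 2's on the diagonal. Reading the off-diagonal entries as Dynkin edges (a single edge where a_ij = a_ji = -1; a double or triple edge where a_ij * a_ji = 2 or 3), the diagram is a chain of 7 nodes with a double edge at one end; the terminal node there is the unique long simple root (C_7). One simple-root ordering that puts it in standard form is (alpha_7, alpha_1, alpha_2, alpha_3, alpha_5, alpha_6, alpha_4). So the algebra is type C_7, i.e. sp(14).

C7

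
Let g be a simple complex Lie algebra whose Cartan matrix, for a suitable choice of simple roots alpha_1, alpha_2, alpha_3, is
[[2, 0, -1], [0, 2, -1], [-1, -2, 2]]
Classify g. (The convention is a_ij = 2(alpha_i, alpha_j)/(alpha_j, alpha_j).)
B_3

The matrix has rank 3 with 2's on the diagonal. Reading the off-diagonal entries as Dynkin edges (a single edge where a_ij = a_ji = -1; a double or triple edge where a_ij * a_ji = 2 or 3), the diagram is a chain of 3 nodes with a double edge at one end; the terminal node there is the unique short simple root (B_3). One simple-root ordering that puts it in standard form is (alpha_1, alpha_3, alpha_2). So the algebra is type B_3, i.e. so(7).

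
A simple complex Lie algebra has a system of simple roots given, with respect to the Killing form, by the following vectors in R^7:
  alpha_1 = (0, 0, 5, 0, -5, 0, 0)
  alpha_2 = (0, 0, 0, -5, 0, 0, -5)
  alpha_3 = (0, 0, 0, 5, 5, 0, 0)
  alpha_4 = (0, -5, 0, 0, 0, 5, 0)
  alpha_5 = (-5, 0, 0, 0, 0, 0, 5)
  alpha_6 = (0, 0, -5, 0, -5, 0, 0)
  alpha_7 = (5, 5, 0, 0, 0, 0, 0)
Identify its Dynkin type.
D7

Compute the Cartan integers a_ij = 2(alpha_i, alpha_j)/(alpha_j, alpha_j); the resulting 7x7 Cartan matrix is
[[2, 0, -1, 0, 0, 0, 0], [0, 2, -1, 0, -1, 0, 0], [-1, -1, 2, 0, 0, -1, 0], [0, 0, 0, 2, 0, 0, -1], [0, -1, 0, 0, 2, 0, -1], [0, 0, -1, 0, 0, 2, 0], [0, 0, 0, -1, -1, 0, 2]].
All simple roots have the same length, so the diagram is simply laced. The associated Dynkin diagram is a chain of 5 nodes with a fork of two nodes at one end (D_7), so the type is D_7 (the algebra so(14)).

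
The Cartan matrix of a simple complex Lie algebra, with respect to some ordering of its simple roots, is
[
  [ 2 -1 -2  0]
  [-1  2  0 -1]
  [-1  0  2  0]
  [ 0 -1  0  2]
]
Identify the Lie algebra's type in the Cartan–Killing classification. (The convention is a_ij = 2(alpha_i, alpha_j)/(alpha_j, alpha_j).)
B4

The matrix has rank 4 with 2's on the diagonal. Reading the off-diagonal entries as Dynkin edges (a single edge where a_ij = a_ji = -1; a double or triple edge where a_ij * a_ji = 2 or 3), the diagram is a chain of 4 nodes with a double edge at one end; the terminal node there is the unique short simple root (B_4). One simple-root ordering that puts it in standard form is (alpha_4, alpha_2, alpha_1, alpha_3). So the algebra is type B_4, i.e. so(9).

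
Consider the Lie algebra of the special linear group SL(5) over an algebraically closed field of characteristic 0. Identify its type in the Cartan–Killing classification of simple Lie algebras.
type A_4

This is sl(5), which has dimension 5^2 - 1 = 24 and rank 5 - 1 = 4 (a Cartan subalgebra is the diagonal traceless matrices). In the classification of classical Lie algebras, the special linear algebra sl(n+1) has type A_n; here n = 4, so the Dynkin diagram is a chain of 4 nodes with single edges (A_4). Hence the type is A_4.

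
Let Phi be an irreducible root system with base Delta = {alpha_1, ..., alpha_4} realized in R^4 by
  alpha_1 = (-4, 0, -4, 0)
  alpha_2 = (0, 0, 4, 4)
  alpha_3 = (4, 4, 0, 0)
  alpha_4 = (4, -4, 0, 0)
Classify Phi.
type D_4

Compute the Cartan integers a_ij = 2(alpha_i, alpha_j)/(alpha_j, alpha_j); the resulting 4x4 Cartan matrix is
[[2, -1, -1, -1], [-1, 2, 0, 0], [-1, 0, 2, 0], [-1, 0, 0, 2]].
All simple roots have the same length, so the diagram is simply laced. The associated Dynkin diagram is a chain of 2 nodes with a fork of two nodes at one end (D_4), so the type is D_4 (the algebra so(8)).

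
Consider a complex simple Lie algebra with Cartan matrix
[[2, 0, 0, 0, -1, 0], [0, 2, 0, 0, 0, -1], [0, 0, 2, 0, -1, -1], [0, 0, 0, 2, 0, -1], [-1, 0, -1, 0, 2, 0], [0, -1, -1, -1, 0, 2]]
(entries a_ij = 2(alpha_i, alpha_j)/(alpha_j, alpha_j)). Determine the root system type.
The matrix has rank 6 with 2's on the diagonal. Reading the off-diagonal entries as Dynkin edges (a single edge where a_ij = a_ji = -1; a double or triple edge where a_ij * a_ji = 2 or 3), the diagram is a chain of 4 nodes with a fork of two nodes at one end (D_6). One simple-root ordering that puts it in standard form is (alpha_1, alpha_5, alpha_3, alpha_6, alpha_2, alpha_4). So the algebra is type D_6, i.e. so(12).

D_6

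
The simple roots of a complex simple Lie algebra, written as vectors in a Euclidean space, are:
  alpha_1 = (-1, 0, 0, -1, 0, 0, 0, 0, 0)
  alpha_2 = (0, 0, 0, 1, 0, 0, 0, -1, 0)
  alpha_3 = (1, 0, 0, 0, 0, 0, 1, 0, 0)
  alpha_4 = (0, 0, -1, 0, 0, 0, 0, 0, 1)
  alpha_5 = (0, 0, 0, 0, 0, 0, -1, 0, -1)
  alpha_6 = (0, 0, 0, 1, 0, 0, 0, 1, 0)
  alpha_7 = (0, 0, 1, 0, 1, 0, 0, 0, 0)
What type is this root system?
Compute the Cartan integers a_ij = 2(alpha_i, alpha_j)/(alpha_j, alpha_j); the resulting 7x7 Cartan matrix is
[[2, -1, -1, 0, 0, -1, 0], [-1, 2, 0, 0, 0, 0, 0], [-1, 0, 2, 0, -1, 0, 0], [0, 0, 0, 2, -1, 0, -1], [0, 0, -1, -1, 2, 0, 0], [-1, 0, 0, 0, 0, 2, 0], [0, 0, 0, -1, 0, 0, 2]].
All simple roots have the same length, so the diagram is simply laced. The associated Dynkin diagram is a chain of 5 nodes with a fork of two nodes at one end (D_7), so the type is D_7 (the algebra so(14)).

D7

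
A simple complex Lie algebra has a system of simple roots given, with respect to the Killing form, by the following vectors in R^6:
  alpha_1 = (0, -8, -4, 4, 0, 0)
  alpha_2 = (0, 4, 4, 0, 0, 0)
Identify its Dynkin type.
Compute the Cartan integers a_ij = 2(alpha_i, alpha_j)/(alpha_j, alpha_j); the resulting 2x2 Cartan matrix is
[[2, -3], [-1, 2]].
The roots have two lengths (squared-length ratio 3:1); the short ones are alpha_{2}. The associated Dynkin diagram is two nodes joined by a triple edge (G_2), so the type is G_2.

type G_2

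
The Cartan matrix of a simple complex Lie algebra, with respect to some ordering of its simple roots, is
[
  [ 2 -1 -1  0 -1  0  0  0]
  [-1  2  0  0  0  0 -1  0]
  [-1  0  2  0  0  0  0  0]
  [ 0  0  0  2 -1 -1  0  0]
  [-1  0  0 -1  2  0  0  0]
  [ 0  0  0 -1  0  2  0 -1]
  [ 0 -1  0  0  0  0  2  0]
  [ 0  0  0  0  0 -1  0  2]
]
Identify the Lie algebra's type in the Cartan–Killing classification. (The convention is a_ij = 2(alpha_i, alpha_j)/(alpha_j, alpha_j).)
The matrix has rank 8 with 2's on the diagonal. Reading the off-diagonal entries as Dynkin edges (a single edge where a_ij = a_ji = -1; a double or triple edge where a_ij * a_ji = 2 or 3), the diagram is a chain of 7 nodes with one extra node attached to the third node from one end (E_8). One simple-root ordering that puts it in standard form is (alpha_7, alpha_3, alpha_2, alpha_1, alpha_5, alpha_4, alpha_6, alpha_8). So the algebra is type E_8.

E_8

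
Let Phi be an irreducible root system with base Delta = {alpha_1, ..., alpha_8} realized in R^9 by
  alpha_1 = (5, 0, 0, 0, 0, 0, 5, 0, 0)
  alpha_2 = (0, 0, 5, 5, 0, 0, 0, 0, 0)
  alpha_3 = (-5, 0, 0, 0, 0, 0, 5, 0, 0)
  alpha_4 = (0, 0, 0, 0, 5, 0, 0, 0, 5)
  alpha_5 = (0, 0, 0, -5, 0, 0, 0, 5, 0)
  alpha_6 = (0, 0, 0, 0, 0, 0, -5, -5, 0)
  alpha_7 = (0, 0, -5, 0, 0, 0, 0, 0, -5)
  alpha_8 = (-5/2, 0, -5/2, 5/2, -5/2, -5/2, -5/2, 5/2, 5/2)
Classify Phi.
E_8

Compute the Cartan integers a_ij = 2(alpha_i, alpha_j)/(alpha_j, alpha_j); the resulting 8x8 Cartan matrix is
[[2, 0, 0, 0, 0, -1, 0, -1], [0, 2, 0, 0, -1, 0, -1, 0], [0, 0, 2, 0, 0, -1, 0, 0], [0, 0, 0, 2, 0, 0, -1, 0], [0, -1, 0, 0, 2, -1, 0, 0], [-1, 0, -1, 0, -1, 2, 0, 0], [0, -1, 0, -1, 0, 0, 2, 0], [-1, 0, 0, 0, 0, 0, 0, 2]].
All simple roots have the same length, so the diagram is simply laced. The associated Dynkin diagram is a chain of 7 nodes with one extra node attached to the third node from one end (E_8), so the type is E_8.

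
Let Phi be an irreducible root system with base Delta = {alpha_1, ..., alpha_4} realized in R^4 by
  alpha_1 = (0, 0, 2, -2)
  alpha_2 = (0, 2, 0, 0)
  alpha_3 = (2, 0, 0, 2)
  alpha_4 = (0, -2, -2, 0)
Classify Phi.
Compute the Cartan integers a_ij = 2(alpha_i, alpha_j)/(alpha_j, alpha_j); the resulting 4x4 Cartan matrix is
[[2, 0, -1, -1], [0, 2, 0, -1], [-1, 0, 2, 0], [-1, -2, 0, 2]].
The roots have two lengths (squared-length ratio 2:1); the short ones are alpha_{2}. The associated Dynkin diagram is a chain of 4 nodes with a double edge at one end; the terminal node there is the unique short simple root (B_4), so the type is B_4 (the algebra so(9)).

B4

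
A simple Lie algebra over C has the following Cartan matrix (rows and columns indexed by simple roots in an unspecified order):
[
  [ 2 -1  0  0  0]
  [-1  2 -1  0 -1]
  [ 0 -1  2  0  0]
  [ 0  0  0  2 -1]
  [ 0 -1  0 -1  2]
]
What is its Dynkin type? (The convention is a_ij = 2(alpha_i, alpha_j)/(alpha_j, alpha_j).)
D_5

The matrix has rank 5 with 2's on the diagonal. Reading the off-diagonal entries as Dynkin edges (a single edge where a_ij = a_ji = -1; a double or triple edge where a_ij * a_ji = 2 or 3), the diagram is a chain of 3 nodes with a fork of two nodes at one end (D_5). One simple-root ordering that puts it in standard form is (alpha_4, alpha_5, alpha_2, alpha_3, alpha_1). So the algebra is type D_5, i.e. so(10).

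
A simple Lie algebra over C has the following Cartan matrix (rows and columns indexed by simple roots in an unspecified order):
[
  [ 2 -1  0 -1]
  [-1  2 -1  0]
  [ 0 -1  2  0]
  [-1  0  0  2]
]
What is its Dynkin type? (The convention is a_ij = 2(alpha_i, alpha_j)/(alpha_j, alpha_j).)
A_4

The matrix has rank 4 with 2's on the diagonal. Reading the off-diagonal entries as Dynkin edges (a single edge where a_ij = a_ji = -1; a double or triple edge where a_ij * a_ji = 2 or 3), the diagram is a chain of 4 nodes with single edges (A_4). One simple-root ordering that puts it in standard form is (alpha_4, alpha_1, alpha_2, alpha_3). So the algebra is type A_4, i.e. sl(5).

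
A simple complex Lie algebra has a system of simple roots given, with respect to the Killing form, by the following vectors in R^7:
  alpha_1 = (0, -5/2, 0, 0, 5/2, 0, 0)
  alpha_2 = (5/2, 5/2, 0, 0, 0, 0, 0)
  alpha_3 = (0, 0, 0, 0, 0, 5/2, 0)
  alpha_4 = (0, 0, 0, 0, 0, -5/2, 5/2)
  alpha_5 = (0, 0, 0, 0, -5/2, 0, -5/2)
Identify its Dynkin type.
B_5

Compute the Cartan integers a_ij = 2(alpha_i, alpha_j)/(alpha_j, alpha_j); the resulting 5x5 Cartan matrix is
[[2, -1, 0, 0, -1], [-1, 2, 0, 0, 0], [0, 0, 2, -1, 0], [0, 0, -2, 2, -1], [-1, 0, 0, -1, 2]].
The roots have two lengths (squared-length ratio 2:1); the short ones are alpha_{3}. The associated Dynkin diagram is a chain of 5 nodes with a double edge at one end; the terminal node there is the unique short simple root (B_5), so the type is B_5 (the algebra so(11)).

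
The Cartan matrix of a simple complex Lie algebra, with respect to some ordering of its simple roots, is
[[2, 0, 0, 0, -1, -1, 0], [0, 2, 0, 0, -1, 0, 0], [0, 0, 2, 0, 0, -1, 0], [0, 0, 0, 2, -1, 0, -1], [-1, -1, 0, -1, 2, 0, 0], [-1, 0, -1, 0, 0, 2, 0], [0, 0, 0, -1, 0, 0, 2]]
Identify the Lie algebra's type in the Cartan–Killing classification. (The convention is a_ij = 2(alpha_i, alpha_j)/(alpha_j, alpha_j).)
E_7

The matrix has rank 7 with 2's on the diagonal. Reading the off-diagonal entries as Dynkin edges (a single edge where a_ij = a_ji = -1; a double or triple edge where a_ij * a_ji = 2 or 3), the diagram is a chain of 6 nodes with one extra node attached to the third node from one end (E_7). One simple-root ordering that puts it in standard form is (alpha_7, alpha_2, alpha_4, alpha_5, alpha_1, alpha_6, alpha_3). So the algebra is type E_7.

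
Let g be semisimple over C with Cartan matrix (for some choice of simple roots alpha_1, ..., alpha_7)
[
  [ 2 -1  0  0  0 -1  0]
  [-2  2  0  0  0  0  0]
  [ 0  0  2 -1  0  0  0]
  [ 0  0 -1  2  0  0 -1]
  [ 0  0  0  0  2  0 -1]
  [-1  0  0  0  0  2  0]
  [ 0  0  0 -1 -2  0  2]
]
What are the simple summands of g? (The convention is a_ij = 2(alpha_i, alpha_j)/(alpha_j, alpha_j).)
The diagram associated to this matrix has two connected components: the simple roots {alpha_3, alpha_4, alpha_5, alpha_7} form a chain of 4 nodes with a double edge at one end; the terminal node there is the unique short simple root (B_4), and {alpha_1, alpha_2, alpha_6} form a chain of 3 nodes with a double edge at one end; the terminal node there is the unique long simple root (C_3). A semisimple Lie algebra decomposes uniquely as the direct sum of simple ideals, one per connected component of its Dynkin diagram, so g ≅ B_4 ⊕ C_3 (dimension 36 + 21 = 57).

B4 + C3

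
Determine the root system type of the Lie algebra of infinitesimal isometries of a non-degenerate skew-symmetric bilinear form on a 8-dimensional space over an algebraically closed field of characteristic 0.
This is sp(8), which has dimension 8(8+1)/2 = 36 and rank 8/2 = 4. In the classification of classical Lie algebras, the symplectic algebra sp(2n) has type C_n; here n = 4, so the Dynkin diagram is a chain of 4 nodes with a double edge at one end; the terminal node there is the unique long simple root (C_4). Hence the type is C_4.

C_4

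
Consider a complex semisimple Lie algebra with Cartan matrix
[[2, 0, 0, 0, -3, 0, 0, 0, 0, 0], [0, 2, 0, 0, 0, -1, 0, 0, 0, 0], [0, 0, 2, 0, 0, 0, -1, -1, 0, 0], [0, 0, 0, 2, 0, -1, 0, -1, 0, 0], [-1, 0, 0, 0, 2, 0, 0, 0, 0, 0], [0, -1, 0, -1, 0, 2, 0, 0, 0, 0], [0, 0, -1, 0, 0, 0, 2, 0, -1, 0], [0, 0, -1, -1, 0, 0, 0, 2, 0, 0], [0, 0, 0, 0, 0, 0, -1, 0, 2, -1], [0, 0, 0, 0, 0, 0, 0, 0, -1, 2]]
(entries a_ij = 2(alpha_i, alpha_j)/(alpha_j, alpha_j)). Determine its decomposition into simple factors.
The diagram associated to this matrix has two connected components: the simple roots {alpha_2, alpha_3, alpha_4, alpha_6, alpha_7, alpha_8, alpha_9, alpha_10} form a chain of 8 nodes with single edges (A_8), and {alpha_1, alpha_5} form two nodes joined by a triple edge (G_2). A semisimple Lie algebra decomposes uniquely as the direct sum of simple ideals, one per connected component of its Dynkin diagram, so g ≅ A_8 ⊕ G_2 (dimension 80 + 14 = 94).

A_8 (sl(9)) ⊕ G_2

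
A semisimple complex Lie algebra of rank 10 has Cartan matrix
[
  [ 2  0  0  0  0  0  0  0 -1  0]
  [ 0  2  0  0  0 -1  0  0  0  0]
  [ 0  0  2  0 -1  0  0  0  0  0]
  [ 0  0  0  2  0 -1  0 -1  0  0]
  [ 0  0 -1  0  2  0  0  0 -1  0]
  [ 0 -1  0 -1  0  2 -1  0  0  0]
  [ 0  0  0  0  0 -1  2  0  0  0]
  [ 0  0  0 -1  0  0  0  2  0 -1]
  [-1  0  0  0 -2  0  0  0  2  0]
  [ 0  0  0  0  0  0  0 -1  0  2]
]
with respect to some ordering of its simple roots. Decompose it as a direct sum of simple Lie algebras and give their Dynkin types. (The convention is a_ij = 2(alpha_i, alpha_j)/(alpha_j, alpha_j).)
D_6 (so(12)) + F_4

The diagram associated to this matrix has two connected components: the simple roots {alpha_2, alpha_4, alpha_6, alpha_7, alpha_8, alpha_10} form a chain of 4 nodes with a fork of two nodes at one end (D_6), and {alpha_1, alpha_3, alpha_5, alpha_9} form a chain of 4 nodes with a double edge between the middle two (F_4). A semisimple Lie algebra decomposes uniquely as the direct sum of simple ideals, one per connected component of its Dynkin diagram, so g ≅ D_6 ⊕ F_4 (dimension 66 + 52 = 118).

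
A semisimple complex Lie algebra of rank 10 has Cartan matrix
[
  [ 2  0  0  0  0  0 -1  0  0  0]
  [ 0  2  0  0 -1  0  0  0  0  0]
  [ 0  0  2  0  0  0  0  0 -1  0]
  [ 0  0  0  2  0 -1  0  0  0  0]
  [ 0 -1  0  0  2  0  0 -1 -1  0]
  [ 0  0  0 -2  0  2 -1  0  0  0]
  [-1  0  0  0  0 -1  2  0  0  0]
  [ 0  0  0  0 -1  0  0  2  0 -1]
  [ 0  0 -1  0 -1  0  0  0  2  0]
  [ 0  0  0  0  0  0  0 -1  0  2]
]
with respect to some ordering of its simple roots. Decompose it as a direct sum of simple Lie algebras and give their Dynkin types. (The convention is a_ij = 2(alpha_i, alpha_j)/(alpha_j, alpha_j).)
B4 + E6

The diagram associated to this matrix has two connected components: the simple roots {alpha_1, alpha_4, alpha_6, alpha_7} form a chain of 4 nodes with a double edge at one end; the terminal node there is the unique short simple root (B_4), and {alpha_2, alpha_3, alpha_5, alpha_8, alpha_9, alpha_10} form a chain of 5 nodes with one extra node attached to the third node from one end (E_6). A semisimple Lie algebra decomposes uniquely as the direct sum of simple ideals, one per connected component of its Dynkin diagram, so g ≅ B_4 ⊕ E_6 (dimension 36 + 78 = 114).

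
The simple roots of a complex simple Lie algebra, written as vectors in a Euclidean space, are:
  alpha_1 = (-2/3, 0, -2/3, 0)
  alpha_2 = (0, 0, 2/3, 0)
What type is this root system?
Compute the Cartan integers a_ij = 2(alpha_i, alpha_j)/(alpha_j, alpha_j); the resulting 2x2 Cartan matrix is
[[2, -2], [-1, 2]].
The roots have two lengths (squared-length ratio 2:1); the short ones are alpha_{2}. The associated Dynkin diagram is a chain of 2 nodes with a double edge at one end; the terminal node there is the unique short simple root (B_2), so the type is B_2 (the algebra so(5)).

type B_2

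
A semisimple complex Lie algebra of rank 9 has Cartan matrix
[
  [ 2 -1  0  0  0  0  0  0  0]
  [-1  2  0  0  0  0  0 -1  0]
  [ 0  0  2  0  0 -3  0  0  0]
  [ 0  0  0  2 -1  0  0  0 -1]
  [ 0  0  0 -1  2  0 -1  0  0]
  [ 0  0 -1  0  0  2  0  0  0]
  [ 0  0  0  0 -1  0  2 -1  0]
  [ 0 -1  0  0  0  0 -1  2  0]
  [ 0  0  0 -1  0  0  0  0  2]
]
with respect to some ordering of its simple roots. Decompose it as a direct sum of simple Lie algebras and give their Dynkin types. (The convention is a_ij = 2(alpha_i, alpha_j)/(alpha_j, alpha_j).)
The diagram associated to this matrix has two connected components: the simple roots {alpha_1, alpha_2, alpha_4, alpha_5, alpha_7, alpha_8, alpha_9} form a chain of 7 nodes with single edges (A_7), and {alpha_3, alpha_6} form two nodes joined by a triple edge (G_2). A semisimple Lie algebra decomposes uniquely as the direct sum of simple ideals, one per connected component of its Dynkin diagram, so g ≅ A_7 ⊕ G_2 (dimension 63 + 14 = 77).

type A_7 + type G_2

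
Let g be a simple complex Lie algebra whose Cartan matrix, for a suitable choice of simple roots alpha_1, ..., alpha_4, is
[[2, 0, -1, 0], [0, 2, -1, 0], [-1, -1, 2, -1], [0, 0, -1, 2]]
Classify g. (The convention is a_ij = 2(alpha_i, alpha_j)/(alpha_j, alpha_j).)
The matrix has rank 4 with 2's on the diagonal. Reading the off-diagonal entries as Dynkin edges (a single edge where a_ij = a_ji = -1; a double or triple edge where a_ij * a_ji = 2 or 3), the diagram is a chain of 2 nodes with a fork of two nodes at one end (D_4). One simple-root ordering that puts it in standard form is (alpha_2, alpha_3, alpha_1, alpha_4). So the algebra is type D_4, i.e. so(8).

type D_4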